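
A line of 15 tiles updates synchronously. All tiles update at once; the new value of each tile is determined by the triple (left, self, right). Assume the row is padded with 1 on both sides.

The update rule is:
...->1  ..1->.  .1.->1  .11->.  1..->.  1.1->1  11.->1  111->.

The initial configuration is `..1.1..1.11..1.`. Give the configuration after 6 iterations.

.1.11....11.1..

..111..11.1..11
....1...111....
.11.1.1...1.11.
1.11111.1.11.11
11....1111.11..
.1.11....11.1..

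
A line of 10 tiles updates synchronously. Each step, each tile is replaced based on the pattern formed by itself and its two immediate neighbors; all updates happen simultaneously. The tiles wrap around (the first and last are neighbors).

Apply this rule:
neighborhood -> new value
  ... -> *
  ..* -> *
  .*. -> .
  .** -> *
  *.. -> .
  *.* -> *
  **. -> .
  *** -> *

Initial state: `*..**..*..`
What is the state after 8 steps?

..*..**..*

step 1: ..**..*..*
step 2: .**..*..*.
step 3: **..*..*..
step 4: *..*..*..*
step 5: ..*..*..**
step 6: .*..*..**.
step 7: *..*..**..
step 8: ..*..**..*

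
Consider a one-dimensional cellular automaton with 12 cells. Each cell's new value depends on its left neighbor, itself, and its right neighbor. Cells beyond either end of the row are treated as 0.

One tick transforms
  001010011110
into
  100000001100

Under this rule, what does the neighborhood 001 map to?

0

At position 1 the neighborhood is 001; the next row has 0 there.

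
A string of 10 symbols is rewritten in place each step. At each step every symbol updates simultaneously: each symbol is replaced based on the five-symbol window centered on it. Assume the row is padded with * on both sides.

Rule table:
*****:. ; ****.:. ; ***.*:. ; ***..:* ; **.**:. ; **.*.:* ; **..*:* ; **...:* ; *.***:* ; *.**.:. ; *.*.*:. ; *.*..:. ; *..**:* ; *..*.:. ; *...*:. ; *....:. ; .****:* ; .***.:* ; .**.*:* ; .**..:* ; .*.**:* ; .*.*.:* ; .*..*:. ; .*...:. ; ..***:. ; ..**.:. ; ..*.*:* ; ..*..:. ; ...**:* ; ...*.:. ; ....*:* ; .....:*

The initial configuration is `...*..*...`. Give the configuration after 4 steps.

*.*.**.***

*........*
**.******.
...**.....
*.*.**.***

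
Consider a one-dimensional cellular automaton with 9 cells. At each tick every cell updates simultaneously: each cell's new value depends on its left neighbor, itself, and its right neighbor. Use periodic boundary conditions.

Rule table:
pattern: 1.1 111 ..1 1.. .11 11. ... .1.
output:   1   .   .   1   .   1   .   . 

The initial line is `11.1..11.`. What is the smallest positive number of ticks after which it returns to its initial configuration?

9

.11.1..11
1.11.1..1
11.11.1..
.11.11.1.
..11.11.1
1..11.11.
.1..11.11
1.1..11.1
11.1..11.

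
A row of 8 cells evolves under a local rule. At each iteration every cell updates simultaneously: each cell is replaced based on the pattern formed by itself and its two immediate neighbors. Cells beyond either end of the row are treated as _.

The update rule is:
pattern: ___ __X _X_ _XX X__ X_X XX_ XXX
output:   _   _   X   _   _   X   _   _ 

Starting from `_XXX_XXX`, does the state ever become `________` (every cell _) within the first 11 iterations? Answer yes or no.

____X___
____X___  (fixed point — unchanged through iteration 11)
iteration 11 is ____X___, still not uniform _

no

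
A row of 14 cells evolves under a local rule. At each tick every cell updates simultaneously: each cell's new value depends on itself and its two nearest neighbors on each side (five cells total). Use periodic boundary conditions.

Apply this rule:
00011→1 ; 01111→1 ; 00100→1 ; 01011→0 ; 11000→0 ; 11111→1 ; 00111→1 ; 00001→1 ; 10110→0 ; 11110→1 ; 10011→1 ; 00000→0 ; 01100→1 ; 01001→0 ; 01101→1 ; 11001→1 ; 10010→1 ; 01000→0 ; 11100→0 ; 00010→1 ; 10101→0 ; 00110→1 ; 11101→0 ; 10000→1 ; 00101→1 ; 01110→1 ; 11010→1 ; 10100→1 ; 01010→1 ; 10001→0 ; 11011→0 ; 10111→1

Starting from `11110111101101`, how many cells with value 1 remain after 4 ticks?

8

11100111000101
11011110001101
10011100011101
11111000111000
count of 1: 8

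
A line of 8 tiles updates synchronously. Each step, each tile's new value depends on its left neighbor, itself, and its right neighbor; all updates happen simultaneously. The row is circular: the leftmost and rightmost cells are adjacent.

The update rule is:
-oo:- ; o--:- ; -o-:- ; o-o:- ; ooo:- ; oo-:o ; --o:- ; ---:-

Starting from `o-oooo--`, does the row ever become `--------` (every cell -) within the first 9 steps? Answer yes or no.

-----o--
--------
all cells are - at step 2

yes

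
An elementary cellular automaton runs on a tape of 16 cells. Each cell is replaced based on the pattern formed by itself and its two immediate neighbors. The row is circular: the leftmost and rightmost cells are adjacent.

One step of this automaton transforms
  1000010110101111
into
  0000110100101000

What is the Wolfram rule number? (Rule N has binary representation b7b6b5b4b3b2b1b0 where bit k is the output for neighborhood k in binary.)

position 13: 111 → 0  (bit 7 = 0)
position 0: 110 → 0  (bit 6 = 0)
position 6: 101 → 0  (bit 5 = 0)
position 1: 100 → 0  (bit 4 = 0)
position 7: 011 → 1  (bit 3 = 1)
position 5: 010 → 1  (bit 2 = 1)
position 4: 001 → 1  (bit 1 = 1)
position 2: 000 → 0  (bit 0 = 0)
bits b7..b0 = 00001110 = 14

14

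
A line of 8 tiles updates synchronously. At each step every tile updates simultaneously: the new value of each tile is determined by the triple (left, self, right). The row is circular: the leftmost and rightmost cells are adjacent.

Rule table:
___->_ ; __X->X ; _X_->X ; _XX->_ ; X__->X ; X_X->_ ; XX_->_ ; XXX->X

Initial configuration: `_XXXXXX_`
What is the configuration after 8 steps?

_XXXXXX_

X_XXXX_X
___XX___
__X__X__
_XXXXXX_  (repeats step 0; period 4)
step 8: _XXXXXX_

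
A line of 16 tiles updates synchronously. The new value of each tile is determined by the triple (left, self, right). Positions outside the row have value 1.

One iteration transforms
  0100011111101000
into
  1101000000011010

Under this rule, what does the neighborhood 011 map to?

At position 5 the neighborhood is 011; the next row has 0 there.

0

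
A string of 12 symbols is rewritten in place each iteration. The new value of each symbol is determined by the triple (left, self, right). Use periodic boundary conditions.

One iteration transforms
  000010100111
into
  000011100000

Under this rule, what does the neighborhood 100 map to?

At position 0 the neighborhood is 100; the next row has 0 there.

0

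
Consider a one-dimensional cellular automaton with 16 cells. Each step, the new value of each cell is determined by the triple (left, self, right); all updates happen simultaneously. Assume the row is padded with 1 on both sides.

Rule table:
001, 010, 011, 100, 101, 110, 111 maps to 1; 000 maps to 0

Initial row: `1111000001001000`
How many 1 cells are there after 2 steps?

15

step 1: 1111100011111101
step 2: 1111110111111111
count of 1: 15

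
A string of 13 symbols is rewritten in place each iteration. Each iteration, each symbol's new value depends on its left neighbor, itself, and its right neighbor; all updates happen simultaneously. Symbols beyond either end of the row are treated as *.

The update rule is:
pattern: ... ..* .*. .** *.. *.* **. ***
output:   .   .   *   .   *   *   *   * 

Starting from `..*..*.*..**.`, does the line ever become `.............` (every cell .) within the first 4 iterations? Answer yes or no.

*.**.****..**
**.**.****..*
***.**.****..
****.**.****.
iteration 4 is ****.**.****., still not uniform .

no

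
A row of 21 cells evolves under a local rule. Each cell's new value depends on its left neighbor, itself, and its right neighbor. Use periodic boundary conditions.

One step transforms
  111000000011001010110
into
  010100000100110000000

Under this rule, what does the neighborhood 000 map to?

0

At position 4 the neighborhood is 000; the next row has 0 there.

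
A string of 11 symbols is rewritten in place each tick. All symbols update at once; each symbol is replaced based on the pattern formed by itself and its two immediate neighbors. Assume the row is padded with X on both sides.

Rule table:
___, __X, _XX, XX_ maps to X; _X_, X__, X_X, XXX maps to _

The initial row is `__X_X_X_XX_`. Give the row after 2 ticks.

___XXXXXXX_

_X______XX_
___XXXXXXX_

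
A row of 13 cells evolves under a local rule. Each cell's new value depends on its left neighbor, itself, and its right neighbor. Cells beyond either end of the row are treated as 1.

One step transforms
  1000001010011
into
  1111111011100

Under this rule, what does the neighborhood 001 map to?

At position 5 the neighborhood is 001; the next row has 1 there.

1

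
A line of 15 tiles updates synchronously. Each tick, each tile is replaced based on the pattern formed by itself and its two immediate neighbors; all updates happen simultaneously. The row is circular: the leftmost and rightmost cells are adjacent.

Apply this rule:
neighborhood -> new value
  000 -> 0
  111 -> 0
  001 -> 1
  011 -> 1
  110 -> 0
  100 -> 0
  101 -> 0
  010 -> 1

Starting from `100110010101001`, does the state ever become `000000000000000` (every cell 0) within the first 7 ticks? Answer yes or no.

no

tick 1: 001100110101011
tick 2: 011001100101010
tick 3: 110011001101010
tick 4: 100110011001010
tick 5: 101100110011010
tick 6: 101001100110010
tick 7: 101011001100110
tick 7 is 101011001100110, still not uniform 0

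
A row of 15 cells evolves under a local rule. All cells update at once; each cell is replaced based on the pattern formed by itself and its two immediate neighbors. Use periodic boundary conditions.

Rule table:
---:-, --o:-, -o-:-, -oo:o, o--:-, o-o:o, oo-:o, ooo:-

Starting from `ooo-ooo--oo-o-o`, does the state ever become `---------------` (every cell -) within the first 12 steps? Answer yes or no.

--ooo-o--ooo-oo
--o-oo---o-oooo
---ooo----oo--o
---o-o----oo---
----o-----oo---
----------oo---
----------oo---  (fixed point — unchanged through step 12)
step 12 is ----------oo---, still not uniform -

no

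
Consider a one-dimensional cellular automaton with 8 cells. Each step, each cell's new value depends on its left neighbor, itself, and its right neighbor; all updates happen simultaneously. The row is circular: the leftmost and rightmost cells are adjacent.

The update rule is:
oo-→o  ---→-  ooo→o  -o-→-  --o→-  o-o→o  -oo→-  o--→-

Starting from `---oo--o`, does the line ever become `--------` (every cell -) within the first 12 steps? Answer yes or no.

----o---
--------
all cells are - at step 2

yes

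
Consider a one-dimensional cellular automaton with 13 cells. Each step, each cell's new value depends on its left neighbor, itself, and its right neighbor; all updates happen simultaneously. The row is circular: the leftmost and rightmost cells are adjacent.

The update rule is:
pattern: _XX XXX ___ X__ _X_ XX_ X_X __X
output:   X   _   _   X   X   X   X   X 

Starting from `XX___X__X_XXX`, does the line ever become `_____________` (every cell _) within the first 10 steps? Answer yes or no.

yes

_XX_XXXXXXX__
XXXXX_____XX_
X___XX___XXXX
XX_XXXX_XX___
XXXX__XXXXX_X
___XXXX___XXX
X_XX__XX_XX_X
XXXXXXXXXXXXX
_____________
all cells are _ at step 9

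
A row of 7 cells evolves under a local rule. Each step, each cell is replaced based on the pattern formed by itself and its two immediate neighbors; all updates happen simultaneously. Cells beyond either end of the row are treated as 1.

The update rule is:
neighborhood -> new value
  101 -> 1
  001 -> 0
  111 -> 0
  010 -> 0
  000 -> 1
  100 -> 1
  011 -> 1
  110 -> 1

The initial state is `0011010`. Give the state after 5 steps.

1011101
1110111
0011100
1010110
1101111

1101111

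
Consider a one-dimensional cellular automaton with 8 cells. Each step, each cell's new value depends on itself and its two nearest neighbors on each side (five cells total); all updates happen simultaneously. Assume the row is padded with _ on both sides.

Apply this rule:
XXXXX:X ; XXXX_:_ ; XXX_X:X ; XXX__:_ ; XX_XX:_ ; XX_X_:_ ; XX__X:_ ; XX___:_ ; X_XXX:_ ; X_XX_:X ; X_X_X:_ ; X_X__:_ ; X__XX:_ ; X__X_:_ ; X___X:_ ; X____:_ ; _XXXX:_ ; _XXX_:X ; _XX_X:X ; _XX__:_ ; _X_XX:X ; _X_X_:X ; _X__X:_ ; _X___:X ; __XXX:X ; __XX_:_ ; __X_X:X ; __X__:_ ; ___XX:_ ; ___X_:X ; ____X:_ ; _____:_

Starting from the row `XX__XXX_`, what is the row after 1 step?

____XX__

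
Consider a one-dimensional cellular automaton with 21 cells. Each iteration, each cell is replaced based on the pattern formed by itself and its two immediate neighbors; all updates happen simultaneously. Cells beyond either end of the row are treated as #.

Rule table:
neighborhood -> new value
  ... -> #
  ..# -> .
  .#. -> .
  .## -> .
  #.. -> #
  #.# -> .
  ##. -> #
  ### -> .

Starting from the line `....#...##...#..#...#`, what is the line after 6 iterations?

..##...##..##..##..#.

iteration 1: ###..##..###..#..##..
iteration 2: ..##..##...##..#..##.
iteration 3: #..##..###..##..#..#.
iteration 4: ##..##...##..##..#...
iteration 5: .##..###..##..##..##.
iteration 6: ..##...##..##..##..#.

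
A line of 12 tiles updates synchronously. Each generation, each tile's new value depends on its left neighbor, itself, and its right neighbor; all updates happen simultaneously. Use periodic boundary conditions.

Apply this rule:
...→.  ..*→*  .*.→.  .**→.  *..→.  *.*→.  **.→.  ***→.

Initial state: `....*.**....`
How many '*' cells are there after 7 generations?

1

...*........
..*.........
.*..........
*...........
...........*
..........*.
.........*..
count of *: 1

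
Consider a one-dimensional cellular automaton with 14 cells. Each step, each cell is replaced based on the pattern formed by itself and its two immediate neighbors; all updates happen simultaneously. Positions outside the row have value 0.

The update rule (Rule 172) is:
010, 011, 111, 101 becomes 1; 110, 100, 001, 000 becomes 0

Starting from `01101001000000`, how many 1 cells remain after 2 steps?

4

01011001000000
01110001000000
count of 1: 4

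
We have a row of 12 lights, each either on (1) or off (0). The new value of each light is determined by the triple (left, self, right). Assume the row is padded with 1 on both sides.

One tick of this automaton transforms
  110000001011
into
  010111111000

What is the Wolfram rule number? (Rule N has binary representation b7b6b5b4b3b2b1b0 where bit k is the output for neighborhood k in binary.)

71

position 0: 111 → 0  (bit 7 = 0)
position 1: 110 → 1  (bit 6 = 1)
position 9: 101 → 0  (bit 5 = 0)
position 2: 100 → 0  (bit 4 = 0)
position 10: 011 → 0  (bit 3 = 0)
position 8: 010 → 1  (bit 2 = 1)
position 7: 001 → 1  (bit 1 = 1)
position 3: 000 → 1  (bit 0 = 1)
bits b7..b0 = 01000111 = 71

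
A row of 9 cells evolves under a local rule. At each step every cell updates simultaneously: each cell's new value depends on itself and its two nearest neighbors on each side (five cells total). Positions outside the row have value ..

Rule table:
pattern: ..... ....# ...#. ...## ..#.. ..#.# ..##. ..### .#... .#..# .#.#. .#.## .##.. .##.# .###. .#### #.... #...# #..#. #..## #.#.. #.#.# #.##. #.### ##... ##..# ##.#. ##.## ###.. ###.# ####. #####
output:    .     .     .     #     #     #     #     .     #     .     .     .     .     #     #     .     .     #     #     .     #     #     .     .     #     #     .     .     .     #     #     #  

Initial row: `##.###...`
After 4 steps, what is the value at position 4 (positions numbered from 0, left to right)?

##..#.#..
#.###.##.
#..##...#
#..#.##.#
position 4 holds .

.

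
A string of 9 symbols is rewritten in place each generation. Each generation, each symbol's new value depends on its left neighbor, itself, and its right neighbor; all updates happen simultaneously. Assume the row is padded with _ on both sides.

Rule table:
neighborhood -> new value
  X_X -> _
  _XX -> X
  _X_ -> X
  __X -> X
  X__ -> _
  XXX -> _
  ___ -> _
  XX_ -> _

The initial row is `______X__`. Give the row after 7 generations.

X________

_____XX__
____XX___
___XX____
__XX_____
_XX______
XX_______
X________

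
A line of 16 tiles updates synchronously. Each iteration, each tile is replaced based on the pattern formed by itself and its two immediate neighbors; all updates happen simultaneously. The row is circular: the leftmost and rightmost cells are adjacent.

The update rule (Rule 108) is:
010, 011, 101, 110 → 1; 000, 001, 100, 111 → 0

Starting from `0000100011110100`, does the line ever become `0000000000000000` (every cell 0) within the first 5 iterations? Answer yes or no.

iteration 1: 0000100010011100
iteration 2: 0000100010010100
iteration 3: 0000100010011100  (repeats iteration 1; period 2)
iteration 5: 0000100010011100
iteration 5 is 0000100010011100, still not uniform 0

no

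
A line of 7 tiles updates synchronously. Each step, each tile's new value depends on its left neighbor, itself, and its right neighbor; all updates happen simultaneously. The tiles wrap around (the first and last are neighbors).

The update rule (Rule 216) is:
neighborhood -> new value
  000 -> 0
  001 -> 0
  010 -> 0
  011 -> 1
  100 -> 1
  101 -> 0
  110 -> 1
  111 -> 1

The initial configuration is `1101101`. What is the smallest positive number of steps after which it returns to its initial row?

1101101

1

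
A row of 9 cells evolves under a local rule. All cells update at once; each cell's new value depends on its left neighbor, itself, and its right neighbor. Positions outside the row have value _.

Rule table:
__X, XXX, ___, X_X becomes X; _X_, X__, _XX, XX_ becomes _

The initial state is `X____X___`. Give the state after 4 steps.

XX__X__X_

__XXX__XX
XX_X__X__
__X__X__X
XX__X__X_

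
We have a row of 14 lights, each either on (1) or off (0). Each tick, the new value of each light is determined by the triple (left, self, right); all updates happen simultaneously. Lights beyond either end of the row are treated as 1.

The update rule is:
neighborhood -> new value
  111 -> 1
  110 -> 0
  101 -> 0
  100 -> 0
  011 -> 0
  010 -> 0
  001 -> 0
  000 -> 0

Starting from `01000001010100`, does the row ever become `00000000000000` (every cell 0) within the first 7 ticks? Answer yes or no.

tick 1: 00000000000000
all cells are 0 at tick 1

yes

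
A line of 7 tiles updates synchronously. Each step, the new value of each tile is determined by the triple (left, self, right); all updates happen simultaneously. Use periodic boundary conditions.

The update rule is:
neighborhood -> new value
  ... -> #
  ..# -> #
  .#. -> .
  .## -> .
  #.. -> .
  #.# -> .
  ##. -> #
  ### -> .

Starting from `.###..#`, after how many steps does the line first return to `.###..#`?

21

step 1: ...#.#.
step 2: ###....
step 3: ..#.###
step 4: .#....#
step 5: ...###.
step 6: ###..#.
step 7: ..#.#..
step 8: ##....#
step 9: .#.###.
step 10: #....#.
step 11: ..###..
step 12: ##..#.#
step 13: .#.#...
step 14: #....##
step 15: #.###..
step 16: ....#.#
step 17: .###...
step 18: #..#.##
step 19: #.#....
step 20: ....###
step 21: .###..#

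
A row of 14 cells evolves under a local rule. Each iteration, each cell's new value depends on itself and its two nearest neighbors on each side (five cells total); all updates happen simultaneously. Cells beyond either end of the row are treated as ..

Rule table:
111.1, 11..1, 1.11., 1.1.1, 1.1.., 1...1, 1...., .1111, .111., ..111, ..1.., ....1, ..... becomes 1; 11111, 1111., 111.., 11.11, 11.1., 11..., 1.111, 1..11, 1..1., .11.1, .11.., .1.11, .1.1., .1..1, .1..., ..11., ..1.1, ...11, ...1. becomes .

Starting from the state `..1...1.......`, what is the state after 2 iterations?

1.1.1.1.111111
..1.1.1..1....

..1.1.1..1....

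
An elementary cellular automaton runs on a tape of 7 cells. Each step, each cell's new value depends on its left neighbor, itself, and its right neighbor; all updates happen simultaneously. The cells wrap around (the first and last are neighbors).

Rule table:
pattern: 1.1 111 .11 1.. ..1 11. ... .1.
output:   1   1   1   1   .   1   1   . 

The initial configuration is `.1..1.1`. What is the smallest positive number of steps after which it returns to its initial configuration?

1.1..1.
.1.1..1
1.1.1..
.1.1.1.
..1.1.1
1..1.1.
.1..1.1

7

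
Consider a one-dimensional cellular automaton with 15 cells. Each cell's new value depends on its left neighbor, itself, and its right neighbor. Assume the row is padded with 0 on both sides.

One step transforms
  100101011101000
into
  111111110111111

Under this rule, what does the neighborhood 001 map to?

1

At position 2 the neighborhood is 001; the next row has 1 there.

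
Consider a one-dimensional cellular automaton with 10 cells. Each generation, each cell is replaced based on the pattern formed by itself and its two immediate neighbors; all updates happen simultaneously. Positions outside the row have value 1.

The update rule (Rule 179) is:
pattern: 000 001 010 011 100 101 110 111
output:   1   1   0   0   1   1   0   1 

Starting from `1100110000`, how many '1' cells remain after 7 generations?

5

1011001111
0100110111
1011001011
0100110101
1011001010
0100110101  (repeats generation 4; period 2)
generation 7: 1011001010
count of 1: 5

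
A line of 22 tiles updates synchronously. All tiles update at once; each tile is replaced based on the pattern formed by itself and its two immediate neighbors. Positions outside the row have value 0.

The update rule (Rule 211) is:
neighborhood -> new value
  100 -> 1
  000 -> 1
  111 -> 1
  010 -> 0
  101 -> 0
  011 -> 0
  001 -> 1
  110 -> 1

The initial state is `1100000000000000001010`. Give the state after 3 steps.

0001111111111111111111

step 1: 0111111111111111110001
step 2: 1011111111111111111110
step 3: 0001111111111111111111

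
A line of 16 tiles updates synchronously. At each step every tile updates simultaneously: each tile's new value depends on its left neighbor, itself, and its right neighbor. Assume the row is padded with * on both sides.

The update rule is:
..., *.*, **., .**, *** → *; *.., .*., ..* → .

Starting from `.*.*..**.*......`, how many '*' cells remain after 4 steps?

12

*.*...***..****.
**..*.***..*****
**...****..*****
**.*.****..*****
count of *: 12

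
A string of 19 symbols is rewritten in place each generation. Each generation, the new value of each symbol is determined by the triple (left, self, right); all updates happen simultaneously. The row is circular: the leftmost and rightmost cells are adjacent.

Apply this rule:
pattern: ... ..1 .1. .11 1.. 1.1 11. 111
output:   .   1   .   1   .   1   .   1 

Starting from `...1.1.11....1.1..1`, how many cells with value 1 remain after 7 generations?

7

generation 1: ..1.1.11....1.1..1.
generation 2: .1.1.11....1.1..1..
generation 3: 1.1.11....1.1..1...
generation 4: .1.11....1.1..1...1
generation 5: 1.11....1.1..1...1.
generation 6: .11....1.1..1...1.1
generation 7: 11....1.1..1...1.1.
count of 1: 7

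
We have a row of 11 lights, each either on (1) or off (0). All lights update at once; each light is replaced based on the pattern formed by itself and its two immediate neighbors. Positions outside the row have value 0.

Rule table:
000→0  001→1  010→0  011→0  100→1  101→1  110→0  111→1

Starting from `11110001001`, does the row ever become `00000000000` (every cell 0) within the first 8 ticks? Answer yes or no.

tick 1: 01101010110
tick 2: 10010101001
tick 3: 01101010110  (repeats tick 1; period 2)
tick 8: 10010101001
tick 8 is 10010101001, still not uniform 0

no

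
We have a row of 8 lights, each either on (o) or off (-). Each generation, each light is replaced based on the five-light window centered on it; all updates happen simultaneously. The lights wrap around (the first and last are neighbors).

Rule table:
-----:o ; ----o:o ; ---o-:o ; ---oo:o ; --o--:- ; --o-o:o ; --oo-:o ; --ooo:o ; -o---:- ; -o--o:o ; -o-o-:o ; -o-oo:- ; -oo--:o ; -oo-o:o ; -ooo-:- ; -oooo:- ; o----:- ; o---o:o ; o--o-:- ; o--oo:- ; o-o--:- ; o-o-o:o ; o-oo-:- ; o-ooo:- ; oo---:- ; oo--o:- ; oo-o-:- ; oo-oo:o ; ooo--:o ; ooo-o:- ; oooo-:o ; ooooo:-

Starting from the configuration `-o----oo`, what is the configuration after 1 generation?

----oooo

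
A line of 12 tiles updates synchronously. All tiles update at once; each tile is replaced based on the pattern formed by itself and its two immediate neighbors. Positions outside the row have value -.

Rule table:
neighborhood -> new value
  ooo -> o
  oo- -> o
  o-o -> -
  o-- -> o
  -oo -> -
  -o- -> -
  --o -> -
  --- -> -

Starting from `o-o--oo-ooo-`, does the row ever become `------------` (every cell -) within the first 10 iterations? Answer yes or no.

---o--o--ooo
----o--o--oo
-----o--o--o
------o--o--
-------o--o-
--------o--o
---------o--
----------o-
-----------o
------------
all cells are - at iteration 10

yes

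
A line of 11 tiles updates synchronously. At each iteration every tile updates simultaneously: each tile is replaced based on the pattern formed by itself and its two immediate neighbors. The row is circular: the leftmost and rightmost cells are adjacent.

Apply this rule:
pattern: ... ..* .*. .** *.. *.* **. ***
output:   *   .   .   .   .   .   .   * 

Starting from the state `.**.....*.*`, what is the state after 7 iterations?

....***....
***..*..***
**.......**
*..*****..*
....***....  (repeats iteration 1; period 4)
iteration 7: **.......**

**.......**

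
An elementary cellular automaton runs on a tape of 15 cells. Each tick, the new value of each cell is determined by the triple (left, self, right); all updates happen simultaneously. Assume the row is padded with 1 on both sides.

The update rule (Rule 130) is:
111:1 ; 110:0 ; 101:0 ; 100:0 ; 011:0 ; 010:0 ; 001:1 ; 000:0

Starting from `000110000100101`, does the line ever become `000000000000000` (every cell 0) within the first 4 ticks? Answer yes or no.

tick 1: 001000001001000
tick 2: 010000010010001
tick 3: 000000100100010
tick 4: 000001001000100
tick 4 is 000001001000100, still not uniform 0

no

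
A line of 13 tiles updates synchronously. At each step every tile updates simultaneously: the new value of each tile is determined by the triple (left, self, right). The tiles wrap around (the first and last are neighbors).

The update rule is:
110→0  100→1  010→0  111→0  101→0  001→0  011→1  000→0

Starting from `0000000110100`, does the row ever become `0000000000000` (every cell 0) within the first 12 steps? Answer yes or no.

step 1: 0000000100010
step 2: 0000000010001
step 3: 1000000001000
step 4: 0100000000100
step 5: 0010000000010
step 6: 0001000000001
step 7: 1000100000000
step 8: 0100010000000
step 9: 0010001000000
step 10: 0001000100000
step 11: 0000100010000
step 12: 0000010001000
step 12 is 0000010001000, still not uniform 0

no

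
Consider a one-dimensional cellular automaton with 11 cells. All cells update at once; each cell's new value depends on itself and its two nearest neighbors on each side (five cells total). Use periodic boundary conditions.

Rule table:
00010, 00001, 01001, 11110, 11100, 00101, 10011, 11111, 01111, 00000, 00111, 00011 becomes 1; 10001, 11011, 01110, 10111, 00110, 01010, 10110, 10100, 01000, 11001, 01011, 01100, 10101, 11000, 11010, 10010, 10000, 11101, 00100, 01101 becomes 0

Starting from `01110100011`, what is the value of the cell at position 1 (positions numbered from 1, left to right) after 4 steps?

00000000100
11111111000
11111111001
11111111011
position 1 holds 1

1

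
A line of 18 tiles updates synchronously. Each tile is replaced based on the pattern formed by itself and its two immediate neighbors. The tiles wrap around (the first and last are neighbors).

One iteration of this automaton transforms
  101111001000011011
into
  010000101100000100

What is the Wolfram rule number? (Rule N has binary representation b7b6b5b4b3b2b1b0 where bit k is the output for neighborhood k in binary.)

position 3: 111 → 0  (bit 7 = 0)
position 0: 110 → 0  (bit 6 = 0)
position 1: 101 → 1  (bit 5 = 1)
position 6: 100 → 1  (bit 4 = 1)
position 2: 011 → 0  (bit 3 = 0)
position 8: 010 → 1  (bit 2 = 1)
position 7: 001 → 0  (bit 1 = 0)
position 10: 000 → 0  (bit 0 = 0)
bits b7..b0 = 00110100 = 52

52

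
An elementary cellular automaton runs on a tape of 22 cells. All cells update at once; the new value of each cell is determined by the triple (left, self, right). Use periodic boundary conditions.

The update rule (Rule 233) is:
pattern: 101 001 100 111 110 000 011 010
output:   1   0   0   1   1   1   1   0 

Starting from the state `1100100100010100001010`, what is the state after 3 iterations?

1111111101111101101011

iteration 1: 1100000001001001100101
iteration 2: 1101111100000001100011
iteration 3: 1111111101111101101011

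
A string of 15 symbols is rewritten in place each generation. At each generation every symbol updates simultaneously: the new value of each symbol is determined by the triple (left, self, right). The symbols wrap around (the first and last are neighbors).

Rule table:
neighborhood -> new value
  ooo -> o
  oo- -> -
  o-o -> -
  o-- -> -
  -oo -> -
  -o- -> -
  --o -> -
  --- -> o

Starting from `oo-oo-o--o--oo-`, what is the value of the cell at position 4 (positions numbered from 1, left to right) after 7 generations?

o

---------------
ooooooooooooooo
ooooooooooooooo  (fixed point — unchanged through generation 7)
position 4 holds o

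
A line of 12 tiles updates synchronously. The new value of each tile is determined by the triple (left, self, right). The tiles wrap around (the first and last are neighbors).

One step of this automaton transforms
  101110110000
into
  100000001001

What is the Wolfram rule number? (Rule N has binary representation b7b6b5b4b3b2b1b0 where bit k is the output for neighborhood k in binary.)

22

position 3: 111 → 0  (bit 7 = 0)
position 4: 110 → 0  (bit 6 = 0)
position 1: 101 → 0  (bit 5 = 0)
position 8: 100 → 1  (bit 4 = 1)
position 2: 011 → 0  (bit 3 = 0)
position 0: 010 → 1  (bit 2 = 1)
position 11: 001 → 1  (bit 1 = 1)
position 9: 000 → 0  (bit 0 = 0)
bits b7..b0 = 00010110 = 22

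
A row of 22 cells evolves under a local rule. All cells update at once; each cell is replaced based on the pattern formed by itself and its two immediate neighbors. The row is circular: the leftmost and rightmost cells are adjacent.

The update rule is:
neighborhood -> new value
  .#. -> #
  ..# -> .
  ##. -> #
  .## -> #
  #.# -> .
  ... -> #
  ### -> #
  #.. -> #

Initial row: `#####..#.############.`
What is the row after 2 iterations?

######.#.############.
######.#.############.

######.#.############.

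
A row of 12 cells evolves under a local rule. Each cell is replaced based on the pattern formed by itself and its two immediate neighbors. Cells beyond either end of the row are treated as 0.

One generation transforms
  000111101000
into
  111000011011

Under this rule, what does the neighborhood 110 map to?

0

At position 6 the neighborhood is 110; the next row has 0 there.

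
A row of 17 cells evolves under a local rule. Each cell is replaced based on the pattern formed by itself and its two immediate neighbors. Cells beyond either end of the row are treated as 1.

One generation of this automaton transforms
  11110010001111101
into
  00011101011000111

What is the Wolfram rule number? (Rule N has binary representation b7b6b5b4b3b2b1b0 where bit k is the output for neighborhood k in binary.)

122

position 0: 111 → 0  (bit 7 = 0)
position 3: 110 → 1  (bit 6 = 1)
position 15: 101 → 1  (bit 5 = 1)
position 4: 100 → 1  (bit 4 = 1)
position 10: 011 → 1  (bit 3 = 1)
position 6: 010 → 0  (bit 2 = 0)
position 5: 001 → 1  (bit 1 = 1)
position 8: 000 → 0  (bit 0 = 0)
bits b7..b0 = 01111010 = 122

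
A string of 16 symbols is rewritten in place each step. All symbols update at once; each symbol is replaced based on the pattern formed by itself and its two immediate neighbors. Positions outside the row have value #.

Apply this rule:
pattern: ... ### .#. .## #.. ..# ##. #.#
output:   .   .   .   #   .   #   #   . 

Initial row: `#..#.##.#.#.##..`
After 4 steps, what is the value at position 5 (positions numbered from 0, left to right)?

.

#.#..##.....##.#
#...###....###.#
#..##.#...##.#.#
#.###....###...#
position 5 holds .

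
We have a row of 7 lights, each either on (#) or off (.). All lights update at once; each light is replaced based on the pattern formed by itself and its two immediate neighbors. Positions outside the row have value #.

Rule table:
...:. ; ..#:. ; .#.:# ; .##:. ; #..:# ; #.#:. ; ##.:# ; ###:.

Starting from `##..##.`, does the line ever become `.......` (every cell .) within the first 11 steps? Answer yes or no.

no

.##..#.
..##.#.
#..#.#.
##.#.#.
.#.#.#.
.#.#.#.  (fixed point — unchanged through step 11)
step 11 is .#.#.#., still not uniform .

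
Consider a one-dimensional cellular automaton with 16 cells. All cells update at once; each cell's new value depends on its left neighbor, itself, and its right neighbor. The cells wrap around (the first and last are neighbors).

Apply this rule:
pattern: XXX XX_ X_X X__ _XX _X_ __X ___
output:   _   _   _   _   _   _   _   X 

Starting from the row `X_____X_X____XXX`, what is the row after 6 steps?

step 1: __XXX_____XX____
step 2: X_____XXX____XXX
step 3: __XXX_____XX____  (repeats step 1; period 2)
step 6: X_____XXX____XXX

X_____XXX____XXX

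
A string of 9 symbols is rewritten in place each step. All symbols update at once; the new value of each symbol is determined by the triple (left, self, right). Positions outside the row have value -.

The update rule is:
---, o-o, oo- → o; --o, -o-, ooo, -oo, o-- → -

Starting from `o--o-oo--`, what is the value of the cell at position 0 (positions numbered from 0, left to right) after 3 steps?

step 1: ----o-o-o
step 2: ooo--o-o-
step 3: --o---o--
position 0 holds -

-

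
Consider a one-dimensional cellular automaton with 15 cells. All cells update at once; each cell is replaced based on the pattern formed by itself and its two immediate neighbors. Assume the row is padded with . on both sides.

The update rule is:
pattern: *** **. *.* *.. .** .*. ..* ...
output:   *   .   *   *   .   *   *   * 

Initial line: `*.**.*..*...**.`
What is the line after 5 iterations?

**.**.*..*.***.

**..********..*
..**.******.***
**..*.****.*.*.
..****.**.*****
**.**.*..*.***.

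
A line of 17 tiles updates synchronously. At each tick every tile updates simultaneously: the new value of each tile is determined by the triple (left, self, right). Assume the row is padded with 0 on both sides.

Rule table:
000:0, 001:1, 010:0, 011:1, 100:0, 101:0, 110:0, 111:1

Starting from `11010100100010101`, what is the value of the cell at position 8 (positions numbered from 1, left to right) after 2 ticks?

10000001000100000
00000010001000000
position 8 holds 0

0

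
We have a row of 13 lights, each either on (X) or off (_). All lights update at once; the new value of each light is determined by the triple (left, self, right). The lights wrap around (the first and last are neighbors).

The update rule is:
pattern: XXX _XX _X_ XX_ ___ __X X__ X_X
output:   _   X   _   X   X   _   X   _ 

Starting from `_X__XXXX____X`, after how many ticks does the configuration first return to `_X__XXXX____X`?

__X_X__XXXX__
X____X_X__XXX
XXXX____X_X__
X__XXXX____X_
_X_X__XXXX___
____X_X__XXXX
XXX____X_X__X
__XXXX____X_X
X_X__XXXX____
___X_X__XXXX_
XX____X_X__XX
_XXXX____X_X_
_X__XXXX____X

13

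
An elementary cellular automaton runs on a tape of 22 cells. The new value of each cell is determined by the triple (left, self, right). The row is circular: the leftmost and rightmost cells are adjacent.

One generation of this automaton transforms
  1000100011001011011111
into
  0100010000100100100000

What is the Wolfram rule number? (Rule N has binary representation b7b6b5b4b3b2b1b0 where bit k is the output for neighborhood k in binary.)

position 18: 111 → 0  (bit 7 = 0)
position 0: 110 → 0  (bit 6 = 0)
position 13: 101 → 1  (bit 5 = 1)
position 1: 100 → 1  (bit 4 = 1)
position 8: 011 → 0  (bit 3 = 0)
position 4: 010 → 0  (bit 2 = 0)
position 3: 001 → 0  (bit 1 = 0)
position 2: 000 → 0  (bit 0 = 0)
bits b7..b0 = 00110000 = 48

48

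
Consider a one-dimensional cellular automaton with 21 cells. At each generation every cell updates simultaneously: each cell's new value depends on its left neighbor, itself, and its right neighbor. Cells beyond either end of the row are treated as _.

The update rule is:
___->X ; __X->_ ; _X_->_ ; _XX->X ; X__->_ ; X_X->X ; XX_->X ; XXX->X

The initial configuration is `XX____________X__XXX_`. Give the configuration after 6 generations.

generation 1: XX_XXXXXXXXXX____XXX_
generation 2: XXXXXXXXXXXXX_XX_XXX_
generation 3: XXXXXXXXXXXXXXXXXXXX_
generation 4: XXXXXXXXXXXXXXXXXXXX_  (fixed point — unchanged through generation 6)

XXXXXXXXXXXXXXXXXXXX_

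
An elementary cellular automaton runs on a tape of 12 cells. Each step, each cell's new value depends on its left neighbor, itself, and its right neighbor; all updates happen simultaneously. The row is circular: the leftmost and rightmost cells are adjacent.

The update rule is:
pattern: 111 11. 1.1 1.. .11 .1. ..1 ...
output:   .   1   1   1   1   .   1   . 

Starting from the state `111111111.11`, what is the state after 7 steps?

........111.
.......11.11
1.....111111
11...11.....
111.1111...1
..111..11.11
111.11111111

111.11111111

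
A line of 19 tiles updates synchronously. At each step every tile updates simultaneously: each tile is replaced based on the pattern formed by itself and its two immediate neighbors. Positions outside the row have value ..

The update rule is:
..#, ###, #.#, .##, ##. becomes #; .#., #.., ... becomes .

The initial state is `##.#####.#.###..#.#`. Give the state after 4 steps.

#########.####.#.#.
###############.#..
################...
################...

################...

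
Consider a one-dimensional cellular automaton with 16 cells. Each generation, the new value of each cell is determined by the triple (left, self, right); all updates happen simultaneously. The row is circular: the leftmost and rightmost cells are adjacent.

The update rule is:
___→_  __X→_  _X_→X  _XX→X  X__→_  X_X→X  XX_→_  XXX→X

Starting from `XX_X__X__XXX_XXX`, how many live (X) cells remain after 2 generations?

9

generation 1: X_XX__X__XX_XXXX
generation 2: _XX___X__X_XXXXX
count of X: 9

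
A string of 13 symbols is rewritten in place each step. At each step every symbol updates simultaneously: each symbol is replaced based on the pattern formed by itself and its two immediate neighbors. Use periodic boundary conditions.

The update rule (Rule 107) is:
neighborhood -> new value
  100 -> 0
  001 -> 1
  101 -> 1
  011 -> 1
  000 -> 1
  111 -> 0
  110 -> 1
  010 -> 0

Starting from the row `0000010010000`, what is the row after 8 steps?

step 1: 1111100100111
step 2: 0000101001100
step 3: 1111010011101
step 4: 0001100110111
step 5: 0111101111101
step 6: 1100111000110
step 7: 1101101011111
step 8: 0111110110000

0111110110000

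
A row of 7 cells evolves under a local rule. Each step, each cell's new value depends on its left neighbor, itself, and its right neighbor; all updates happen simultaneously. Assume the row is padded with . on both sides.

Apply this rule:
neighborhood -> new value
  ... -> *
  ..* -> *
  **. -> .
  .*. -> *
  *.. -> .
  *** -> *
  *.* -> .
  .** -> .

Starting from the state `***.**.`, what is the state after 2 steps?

**.****

.*.....
**.****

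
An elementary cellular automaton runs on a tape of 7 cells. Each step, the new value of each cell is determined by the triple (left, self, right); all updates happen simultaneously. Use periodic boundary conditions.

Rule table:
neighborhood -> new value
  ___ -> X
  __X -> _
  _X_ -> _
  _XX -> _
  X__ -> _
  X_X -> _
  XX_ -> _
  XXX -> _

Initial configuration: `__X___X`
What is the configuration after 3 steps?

step 1: ____X__
step 2: XXX___X
step 3: ____X__

____X__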